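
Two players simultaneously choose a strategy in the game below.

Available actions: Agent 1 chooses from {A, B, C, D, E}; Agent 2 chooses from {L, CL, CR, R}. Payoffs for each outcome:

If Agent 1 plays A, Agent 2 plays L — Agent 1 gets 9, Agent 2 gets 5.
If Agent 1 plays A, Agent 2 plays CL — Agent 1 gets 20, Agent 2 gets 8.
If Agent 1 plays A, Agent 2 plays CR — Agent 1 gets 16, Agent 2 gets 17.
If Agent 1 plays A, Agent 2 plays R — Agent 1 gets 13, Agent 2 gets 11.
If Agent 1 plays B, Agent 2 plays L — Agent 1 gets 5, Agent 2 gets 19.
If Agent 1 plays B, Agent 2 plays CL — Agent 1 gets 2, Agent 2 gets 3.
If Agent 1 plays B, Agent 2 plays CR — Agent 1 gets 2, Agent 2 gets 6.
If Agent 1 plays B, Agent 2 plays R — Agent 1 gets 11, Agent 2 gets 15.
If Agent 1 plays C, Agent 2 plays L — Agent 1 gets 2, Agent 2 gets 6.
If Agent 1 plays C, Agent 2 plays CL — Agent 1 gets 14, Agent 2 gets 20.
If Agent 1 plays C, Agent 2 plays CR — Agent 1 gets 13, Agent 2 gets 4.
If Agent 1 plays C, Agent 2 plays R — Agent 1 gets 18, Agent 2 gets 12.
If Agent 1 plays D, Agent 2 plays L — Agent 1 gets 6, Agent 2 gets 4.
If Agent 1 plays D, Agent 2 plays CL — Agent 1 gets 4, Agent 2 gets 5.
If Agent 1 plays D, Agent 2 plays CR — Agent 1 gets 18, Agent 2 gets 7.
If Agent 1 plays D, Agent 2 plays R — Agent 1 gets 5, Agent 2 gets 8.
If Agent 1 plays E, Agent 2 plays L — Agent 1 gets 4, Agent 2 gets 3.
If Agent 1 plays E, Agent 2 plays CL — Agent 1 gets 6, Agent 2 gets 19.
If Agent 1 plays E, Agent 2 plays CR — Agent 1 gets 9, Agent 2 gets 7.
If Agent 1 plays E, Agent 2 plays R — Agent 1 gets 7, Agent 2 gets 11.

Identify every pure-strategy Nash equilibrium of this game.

No pure-strategy Nash equilibrium.

Mark each player's best response to every combination of opponents' strategies; a profile where every player is best-responding is a pure Nash equilibrium.
Agent 1 against L: payoffs 9, 5, 2, 6, 4 → best response A.
Agent 1 against CL: payoffs 20, 2, 14, 4, 6 → best response A.
Agent 1 against CR: payoffs 16, 2, 13, 18, 9 → best response D.
Agent 1 against R: payoffs 13, 11, 18, 5, 7 → best response C.
Agent 2 against A: payoffs 5, 8, 17, 11 → best response CR.
Agent 2 against B: payoffs 19, 3, 6, 15 → best response L.
Agent 2 against C: payoffs 6, 20, 4, 12 → best response CL.
Agent 2 against D: payoffs 4, 5, 7, 8 → best response R.
Agent 2 against E: payoffs 3, 19, 7, 11 → best response CL.
No profile is a mutual best response for all players.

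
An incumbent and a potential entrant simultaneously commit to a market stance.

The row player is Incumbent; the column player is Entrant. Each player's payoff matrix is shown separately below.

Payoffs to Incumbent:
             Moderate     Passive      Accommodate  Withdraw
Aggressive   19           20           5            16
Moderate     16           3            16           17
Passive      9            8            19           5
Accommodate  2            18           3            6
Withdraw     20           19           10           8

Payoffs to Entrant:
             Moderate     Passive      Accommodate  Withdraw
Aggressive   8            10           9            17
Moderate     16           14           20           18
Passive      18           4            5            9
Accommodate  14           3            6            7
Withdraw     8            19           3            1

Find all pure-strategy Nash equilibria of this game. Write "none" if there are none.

There is no pure-strategy Nash equilibrium.

(Aggressive, Moderate): Incumbent can switch to Withdraw (19 → 20). Not NE.
(Aggressive, Passive): Entrant can switch to Withdraw (10 → 17). Not NE.
(Aggressive, Accommodate): Incumbent can switch to Moderate (5 → 16). Not NE.
(Aggressive, Withdraw): Incumbent can switch to Moderate (16 → 17). Not NE.
(Moderate, Moderate): Incumbent can switch to Aggressive (16 → 19). Not NE.
(Moderate, Passive): Incumbent can switch to Aggressive (3 → 20). Not NE.
(Moderate, Accommodate): Incumbent can switch to Passive (16 → 19). Not NE.
(Moderate, Withdraw): Entrant can switch to Accommodate (18 → 20). Not NE.
(Passive, Moderate): Incumbent can switch to Aggressive (9 → 19). Not NE.
(Passive, Passive): Incumbent can switch to Aggressive (8 → 20). Not NE.
(Passive, Accommodate): Entrant can switch to Moderate (5 → 18). Not NE.
(Passive, Withdraw): Incumbent can switch to Aggressive (5 → 16). Not NE.
(The remaining 8 profiles each have a profitable deviation by the same check.)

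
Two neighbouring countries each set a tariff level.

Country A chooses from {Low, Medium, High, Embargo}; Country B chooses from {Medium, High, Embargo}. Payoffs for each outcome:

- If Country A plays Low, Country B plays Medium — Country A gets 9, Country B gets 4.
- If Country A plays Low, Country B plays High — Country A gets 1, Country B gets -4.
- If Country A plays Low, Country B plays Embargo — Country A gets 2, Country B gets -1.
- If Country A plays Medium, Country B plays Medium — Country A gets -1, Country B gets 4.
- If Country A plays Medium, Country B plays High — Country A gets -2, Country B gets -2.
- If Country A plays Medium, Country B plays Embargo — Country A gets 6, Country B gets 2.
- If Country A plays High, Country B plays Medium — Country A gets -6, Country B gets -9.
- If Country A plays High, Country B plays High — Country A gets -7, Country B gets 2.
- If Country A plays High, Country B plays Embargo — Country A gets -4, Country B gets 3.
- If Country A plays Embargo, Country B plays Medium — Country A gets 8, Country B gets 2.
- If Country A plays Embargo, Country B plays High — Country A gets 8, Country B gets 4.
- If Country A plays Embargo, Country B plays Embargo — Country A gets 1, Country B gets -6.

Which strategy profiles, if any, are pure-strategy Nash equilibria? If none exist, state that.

Country A against Medium: payoffs 9, -1, -6, 8 → best response Low.
Country A against High: payoffs 1, -2, -7, 8 → best response Embargo.
Country A against Embargo: payoffs 2, 6, -4, 1 → best response Medium.
Country B against Low: payoffs 4, -4, -1 → best response Medium.
Country B against Medium: payoffs 4, -2, 2 → best response Medium.
Country B against High: payoffs -9, 2, 3 → best response Embargo.
Country B against Embargo: payoffs 2, 4, -6 → best response High.
Mutual best responses: (Low, Medium); (Embargo, High).

The pure Nash equilibria are (Low, Medium) and (Embargo, High).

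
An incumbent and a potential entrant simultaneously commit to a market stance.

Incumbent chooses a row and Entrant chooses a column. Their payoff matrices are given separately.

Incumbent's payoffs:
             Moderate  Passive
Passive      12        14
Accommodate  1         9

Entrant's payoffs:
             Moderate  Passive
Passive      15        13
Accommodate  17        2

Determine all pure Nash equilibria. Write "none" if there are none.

Pure NE: (Passive, Moderate)

(Passive, Moderate): Incumbent gets 12, best alternative 1; Entrant gets 15, best alternative 13. No profitable deviation — NE.
(Passive, Passive): Entrant can switch to Moderate (13 → 15). Not NE.
(Accommodate, Moderate): Incumbent can switch to Passive (1 → 12). Not NE.
(Accommodate, Passive): Incumbent can switch to Passive (9 → 14). Not NE.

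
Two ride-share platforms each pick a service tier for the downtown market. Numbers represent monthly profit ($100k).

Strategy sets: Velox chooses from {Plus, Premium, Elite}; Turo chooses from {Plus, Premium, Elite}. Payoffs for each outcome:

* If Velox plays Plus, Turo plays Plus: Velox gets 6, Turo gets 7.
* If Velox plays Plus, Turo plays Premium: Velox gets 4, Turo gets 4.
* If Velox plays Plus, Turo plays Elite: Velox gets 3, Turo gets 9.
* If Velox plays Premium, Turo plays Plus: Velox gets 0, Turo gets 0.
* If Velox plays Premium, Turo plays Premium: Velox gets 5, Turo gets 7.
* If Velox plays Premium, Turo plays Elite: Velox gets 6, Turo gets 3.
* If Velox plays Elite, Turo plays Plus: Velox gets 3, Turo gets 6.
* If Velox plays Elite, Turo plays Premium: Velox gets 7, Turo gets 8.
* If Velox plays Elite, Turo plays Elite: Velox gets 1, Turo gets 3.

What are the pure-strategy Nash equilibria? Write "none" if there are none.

The unique pure-strategy Nash equilibrium is (Elite, Premium).

(Plus, Plus): Turo can switch to Elite (7 → 9). Not NE.
(Plus, Premium): Velox can switch to Premium (4 → 5). Not NE.
(Plus, Elite): Velox can switch to Premium (3 → 6). Not NE.
(Premium, Plus): Velox can switch to Plus (0 → 6). Not NE.
(Premium, Premium): Velox can switch to Elite (5 → 7). Not NE.
(Premium, Elite): Turo can switch to Premium (3 → 7). Not NE.
(Elite, Premium): Velox gets 7, best alternative 5; Turo gets 8, best alternative 6. No profitable deviation — NE.
(The remaining 2 profiles each have a profitable deviation by the same check.)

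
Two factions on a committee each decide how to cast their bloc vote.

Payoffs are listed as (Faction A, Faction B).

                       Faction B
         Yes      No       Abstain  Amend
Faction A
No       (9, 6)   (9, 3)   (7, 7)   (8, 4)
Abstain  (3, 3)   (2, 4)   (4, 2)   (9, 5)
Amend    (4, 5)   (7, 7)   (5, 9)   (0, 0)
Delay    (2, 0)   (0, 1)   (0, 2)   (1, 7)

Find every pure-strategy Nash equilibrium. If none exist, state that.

(No, Yes): Faction B can switch to Abstain (6 → 7). Not NE.
(No, No): Faction B can switch to Yes (3 → 6). Not NE.
(No, Abstain): Faction A gets 7, best alternative 5; Faction B gets 7, best alternative 6. No profitable deviation — NE.
(No, Amend): Faction A can switch to Abstain (8 → 9). Not NE.
(Abstain, Yes): Faction A can switch to No (3 → 9). Not NE.
(Abstain, No): Faction A can switch to No (2 → 9). Not NE.
(Abstain, Abstain): Faction A can switch to No (4 → 7). Not NE.
(Abstain, Amend): Faction A gets 9, best alternative 8; Faction B gets 5, best alternative 4. No profitable deviation — NE.
(Amend, Yes): Faction A can switch to No (4 → 9). Not NE.
(Amend, No): Faction A can switch to No (7 → 9). Not NE.
(Amend, Abstain): Faction A can switch to No (5 → 7). Not NE.
(Amend, Amend): Faction A can switch to No (0 → 8). Not NE.
(The remaining 4 profiles each have a profitable deviation by the same check.)

The pure Nash equilibria are (No, Abstain) and (Abstain, Amend).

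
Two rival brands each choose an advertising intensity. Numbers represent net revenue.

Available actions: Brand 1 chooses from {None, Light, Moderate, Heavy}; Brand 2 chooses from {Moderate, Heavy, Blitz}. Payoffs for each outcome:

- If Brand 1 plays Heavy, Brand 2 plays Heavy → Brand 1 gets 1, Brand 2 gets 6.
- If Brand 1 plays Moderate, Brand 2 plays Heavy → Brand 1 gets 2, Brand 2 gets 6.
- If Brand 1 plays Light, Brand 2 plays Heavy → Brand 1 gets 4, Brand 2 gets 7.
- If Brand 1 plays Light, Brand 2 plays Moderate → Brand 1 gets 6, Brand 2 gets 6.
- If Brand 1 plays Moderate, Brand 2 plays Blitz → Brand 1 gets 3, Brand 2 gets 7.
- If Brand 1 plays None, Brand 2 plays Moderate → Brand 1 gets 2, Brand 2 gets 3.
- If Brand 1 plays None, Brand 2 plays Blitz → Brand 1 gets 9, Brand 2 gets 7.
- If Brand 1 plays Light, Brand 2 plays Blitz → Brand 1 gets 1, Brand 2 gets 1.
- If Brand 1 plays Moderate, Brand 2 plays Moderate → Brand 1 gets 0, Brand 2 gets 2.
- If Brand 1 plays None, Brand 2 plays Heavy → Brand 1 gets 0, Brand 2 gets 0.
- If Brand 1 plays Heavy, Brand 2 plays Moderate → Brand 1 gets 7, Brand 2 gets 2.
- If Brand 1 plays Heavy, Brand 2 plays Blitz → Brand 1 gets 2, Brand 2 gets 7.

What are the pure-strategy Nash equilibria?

The pure Nash equilibria are (None, Blitz); (Light, Heavy).

Brand 1 against Moderate: payoffs 2, 6, 0, 7 → best response Heavy.
Brand 1 against Heavy: payoffs 0, 4, 2, 1 → best response Light.
Brand 1 against Blitz: payoffs 9, 1, 3, 2 → best response None.
Brand 2 against None: payoffs 3, 0, 7 → best response Blitz.
Brand 2 against Light: payoffs 6, 7, 1 → best response Heavy.
Brand 2 against Moderate: payoffs 2, 6, 7 → best response Blitz.
Brand 2 against Heavy: payoffs 2, 6, 7 → best response Blitz.
Mutual best responses: (None, Blitz); (Light, Heavy).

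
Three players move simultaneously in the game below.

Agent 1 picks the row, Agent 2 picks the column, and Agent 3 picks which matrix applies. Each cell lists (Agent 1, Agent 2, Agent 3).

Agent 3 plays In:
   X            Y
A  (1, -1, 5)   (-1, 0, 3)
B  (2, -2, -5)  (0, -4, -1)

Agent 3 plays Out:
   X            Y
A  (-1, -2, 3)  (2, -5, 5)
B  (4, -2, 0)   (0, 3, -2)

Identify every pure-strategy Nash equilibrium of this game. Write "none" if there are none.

This game has no pure Nash equilibrium.

Agent 1 against (X, In): payoffs 1, 2 → best response B.
Agent 1 against (X, Out): payoffs -1, 4 → best response B.
Agent 1 against (Y, In): payoffs -1, 0 → best response B.
Agent 1 against (Y, Out): payoffs 2, 0 → best response A.
Agent 2 against (A, In): payoffs -1, 0 → best response Y.
Agent 2 against (A, Out): payoffs -2, -5 → best response X.
Agent 2 against (B, In): payoffs -2, -4 → best response X.
Agent 2 against (B, Out): payoffs -2, 3 → best response Y.
Agent 3 against (A, X): payoffs 5, 3 → best response In.
Agent 3 against (A, Y): payoffs 3, 5 → best response Out.
Agent 3 against (B, X): payoffs -5, 0 → best response Out.
Agent 3 against (B, Y): payoffs -1, -2 → best response In.
No profile is a mutual best response for all players.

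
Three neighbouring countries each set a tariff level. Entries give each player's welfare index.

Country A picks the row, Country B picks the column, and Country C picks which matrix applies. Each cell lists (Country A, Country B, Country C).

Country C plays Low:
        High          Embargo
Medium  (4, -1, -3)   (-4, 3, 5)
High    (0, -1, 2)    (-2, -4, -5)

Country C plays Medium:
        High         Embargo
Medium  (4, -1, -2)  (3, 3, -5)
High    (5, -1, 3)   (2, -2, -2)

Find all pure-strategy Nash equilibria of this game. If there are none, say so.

(High, High, Medium)

(Medium, High, Low): Country B can switch to Embargo (-1 → 3). Not NE.
(Medium, High, Medium): Country A can switch to High (4 → 5). Not NE.
(Medium, Embargo, Low): Country A can switch to High (-4 → -2). Not NE.
(Medium, Embargo, Medium): Country C can switch to Low (-5 → 5). Not NE.
(High, High, Low): Country A can switch to Medium (0 → 4). Not NE.
(High, High, Medium): Country A gets 5, best alternative 4; Country B gets -1, best alternative -2; Country C gets 3, best alternative 2. No profitable deviation — NE.
(High, Embargo, Low): Country B can switch to High (-4 → -1). Not NE.
(High, Embargo, Medium): Country A can switch to Medium (2 → 3). Not NE.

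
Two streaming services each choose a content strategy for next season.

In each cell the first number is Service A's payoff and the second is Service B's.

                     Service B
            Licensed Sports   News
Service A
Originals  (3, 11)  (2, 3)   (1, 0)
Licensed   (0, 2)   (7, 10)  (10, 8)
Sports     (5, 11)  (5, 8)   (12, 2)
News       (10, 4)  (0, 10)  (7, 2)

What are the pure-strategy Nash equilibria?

The unique pure-strategy Nash equilibrium is (Licensed, Sports).

Service A against Licensed: payoffs 3, 0, 5, 10 → best response News.
Service A against Sports: payoffs 2, 7, 5, 0 → best response Licensed.
Service A against News: payoffs 1, 10, 12, 7 → best response Sports.
Service B against Originals: payoffs 11, 3, 0 → best response Licensed.
Service B against Licensed: payoffs 2, 10, 8 → best response Sports.
Service B against Sports: payoffs 11, 8, 2 → best response Licensed.
Service B against News: payoffs 4, 10, 2 → best response Sports.
Mutual best responses: (Licensed, Sports).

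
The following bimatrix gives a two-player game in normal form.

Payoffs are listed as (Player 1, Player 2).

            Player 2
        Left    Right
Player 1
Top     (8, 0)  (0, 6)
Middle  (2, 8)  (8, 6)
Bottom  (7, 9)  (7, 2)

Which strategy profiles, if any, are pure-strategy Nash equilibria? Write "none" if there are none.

No pure-strategy Nash equilibrium.

Player 1 against Left: payoffs 8, 2, 7 → best response Top.
Player 1 against Right: payoffs 0, 8, 7 → best response Middle.
Player 2 against Top: payoffs 0, 6 → best response Right.
Player 2 against Middle: payoffs 8, 6 → best response Left.
Player 2 against Bottom: payoffs 9, 2 → best response Left.
No profile is a mutual best response for all players.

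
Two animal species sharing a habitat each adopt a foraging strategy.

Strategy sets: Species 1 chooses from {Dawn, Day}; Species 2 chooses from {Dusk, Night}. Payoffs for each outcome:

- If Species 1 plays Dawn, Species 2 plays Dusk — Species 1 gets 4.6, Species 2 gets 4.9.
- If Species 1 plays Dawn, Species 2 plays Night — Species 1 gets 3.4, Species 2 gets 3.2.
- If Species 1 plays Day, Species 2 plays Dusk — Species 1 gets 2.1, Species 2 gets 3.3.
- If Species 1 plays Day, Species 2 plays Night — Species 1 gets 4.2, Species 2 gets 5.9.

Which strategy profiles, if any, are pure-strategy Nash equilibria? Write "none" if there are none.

(Dawn, Dusk), (Day, Night)

Species 1 against Dusk: payoffs 4.6, 2.1 → best response Dawn.
Species 1 against Night: payoffs 3.4, 4.2 → best response Day.
Species 2 against Dawn: payoffs 4.9, 3.2 → best response Dusk.
Species 2 against Day: payoffs 3.3, 5.9 → best response Night.
Mutual best responses: (Dawn, Dusk); (Day, Night).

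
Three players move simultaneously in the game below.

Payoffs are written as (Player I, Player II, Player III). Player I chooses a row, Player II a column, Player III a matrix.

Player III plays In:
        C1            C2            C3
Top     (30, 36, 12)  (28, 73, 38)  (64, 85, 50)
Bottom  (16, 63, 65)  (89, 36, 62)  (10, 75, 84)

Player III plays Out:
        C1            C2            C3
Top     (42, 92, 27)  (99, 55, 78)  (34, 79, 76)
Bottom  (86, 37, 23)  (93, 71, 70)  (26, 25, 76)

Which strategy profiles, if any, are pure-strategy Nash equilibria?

No pure-strategy Nash equilibrium.

For each player, find the best response to each opponent profile; mutual best responses are the pure NE.
Player I against (C1, In): payoffs 30, 16 → best response Top.
Player I against (C1, Out): payoffs 42, 86 → best response Bottom.
Player I against (C2, In): payoffs 28, 89 → best response Bottom.
Player I against (C2, Out): payoffs 99, 93 → best response Top.
Player I against (C3, In): payoffs 64, 10 → best response Top.
Player I against (C3, Out): payoffs 34, 26 → best response Top.
Player II against (Top, In): payoffs 36, 73, 85 → best response C3.
Player II against (Top, Out): payoffs 92, 55, 79 → best response C1.
Player II against (Bottom, In): payoffs 63, 36, 75 → best response C3.
Player II against (Bottom, Out): payoffs 37, 71, 25 → best response C2.
Player III against (Top, C1): payoffs 12, 27 → best response Out.
Player III against (Top, C2): payoffs 38, 78 → best response Out.
Player III against (Top, C3): payoffs 50, 76 → best response Out.
Player III against (Bottom, C1): payoffs 65, 23 → best response In.
Player III against (Bottom, C2): payoffs 62, 70 → best response Out.
Player III against (Bottom, C3): payoffs 84, 76 → best response In.
No profile is a mutual best response for all players.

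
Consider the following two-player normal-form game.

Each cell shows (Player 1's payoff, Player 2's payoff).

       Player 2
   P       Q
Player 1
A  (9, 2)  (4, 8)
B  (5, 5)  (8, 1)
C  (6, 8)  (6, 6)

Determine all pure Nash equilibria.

This game has no pure Nash equilibrium.

Player 1 against P: payoffs 9, 5, 6 → best response A.
Player 1 against Q: payoffs 4, 8, 6 → best response B.
Player 2 against A: payoffs 2, 8 → best response Q.
Player 2 against B: payoffs 5, 1 → best response P.
Player 2 against C: payoffs 8, 6 → best response P.
No profile is a mutual best response for all players.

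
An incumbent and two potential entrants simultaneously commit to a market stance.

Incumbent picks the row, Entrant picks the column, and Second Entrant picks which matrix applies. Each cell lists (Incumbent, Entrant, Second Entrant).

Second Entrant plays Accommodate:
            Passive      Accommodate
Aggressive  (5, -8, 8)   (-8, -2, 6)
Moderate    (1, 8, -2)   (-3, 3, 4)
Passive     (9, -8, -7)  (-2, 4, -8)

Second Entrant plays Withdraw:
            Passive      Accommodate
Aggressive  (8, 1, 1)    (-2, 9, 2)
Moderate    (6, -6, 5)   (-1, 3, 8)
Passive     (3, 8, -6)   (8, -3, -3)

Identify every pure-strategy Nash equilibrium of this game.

Incumbent against (Passive, Accommodate): payoffs 5, 1, 9 → best response Passive.
Incumbent against (Passive, Withdraw): payoffs 8, 6, 3 → best response Aggressive.
Incumbent against (Accommodate, Accommodate): payoffs -8, -3, -2 → best response Passive.
Incumbent against (Accommodate, Withdraw): payoffs -2, -1, 8 → best response Passive.
Entrant against (Aggressive, Accommodate): payoffs -8, -2 → best response Accommodate.
Entrant against (Aggressive, Withdraw): payoffs 1, 9 → best response Accommodate.
Entrant against (Moderate, Accommodate): payoffs 8, 3 → best response Passive.
Entrant against (Moderate, Withdraw): payoffs -6, 3 → best response Accommodate.
Entrant against (Passive, Accommodate): payoffs -8, 4 → best response Accommodate.
Entrant against (Passive, Withdraw): payoffs 8, -3 → best response Passive.
Second Entrant against (Aggressive, Passive): payoffs 8, 1 → best response Accommodate.
Second Entrant against (Aggressive, Accommodate): payoffs 6, 2 → best response Accommodate.
Second Entrant against (Moderate, Passive): payoffs -2, 5 → best response Withdraw.
Second Entrant against (Moderate, Accommodate): payoffs 4, 8 → best response Withdraw.
Second Entrant against (Passive, Passive): payoffs -7, -6 → best response Withdraw.
Second Entrant against (Passive, Accommodate): payoffs -8, -3 → best response Withdraw.
No profile is a mutual best response for all players.

This game has no pure Nash equilibrium.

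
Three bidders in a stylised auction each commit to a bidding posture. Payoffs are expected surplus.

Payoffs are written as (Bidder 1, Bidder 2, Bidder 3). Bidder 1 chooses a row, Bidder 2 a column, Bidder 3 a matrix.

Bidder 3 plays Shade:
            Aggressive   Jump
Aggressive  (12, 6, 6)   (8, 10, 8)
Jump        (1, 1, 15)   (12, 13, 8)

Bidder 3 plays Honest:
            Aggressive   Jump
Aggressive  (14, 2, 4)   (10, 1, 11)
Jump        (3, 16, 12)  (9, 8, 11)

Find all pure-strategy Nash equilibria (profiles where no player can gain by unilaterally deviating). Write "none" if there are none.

Bidder 1 against (Aggressive, Shade): payoffs 12, 1 → best response Aggressive.
Bidder 1 against (Aggressive, Honest): payoffs 14, 3 → best response Aggressive.
Bidder 1 against (Jump, Shade): payoffs 8, 12 → best response Jump.
Bidder 1 against (Jump, Honest): payoffs 10, 9 → best response Aggressive.
Bidder 2 against (Aggressive, Shade): payoffs 6, 10 → best response Jump.
Bidder 2 against (Aggressive, Honest): payoffs 2, 1 → best response Aggressive.
Bidder 2 against (Jump, Shade): payoffs 1, 13 → best response Jump.
Bidder 2 against (Jump, Honest): payoffs 16, 8 → best response Aggressive.
Bidder 3 against (Aggressive, Aggressive): payoffs 6, 4 → best response Shade.
Bidder 3 against (Aggressive, Jump): payoffs 8, 11 → best response Honest.
Bidder 3 against (Jump, Aggressive): payoffs 15, 12 → best response Shade.
Bidder 3 against (Jump, Jump): payoffs 8, 11 → best response Honest.
No profile is a mutual best response for all players.

There is no pure-strategy Nash equilibrium.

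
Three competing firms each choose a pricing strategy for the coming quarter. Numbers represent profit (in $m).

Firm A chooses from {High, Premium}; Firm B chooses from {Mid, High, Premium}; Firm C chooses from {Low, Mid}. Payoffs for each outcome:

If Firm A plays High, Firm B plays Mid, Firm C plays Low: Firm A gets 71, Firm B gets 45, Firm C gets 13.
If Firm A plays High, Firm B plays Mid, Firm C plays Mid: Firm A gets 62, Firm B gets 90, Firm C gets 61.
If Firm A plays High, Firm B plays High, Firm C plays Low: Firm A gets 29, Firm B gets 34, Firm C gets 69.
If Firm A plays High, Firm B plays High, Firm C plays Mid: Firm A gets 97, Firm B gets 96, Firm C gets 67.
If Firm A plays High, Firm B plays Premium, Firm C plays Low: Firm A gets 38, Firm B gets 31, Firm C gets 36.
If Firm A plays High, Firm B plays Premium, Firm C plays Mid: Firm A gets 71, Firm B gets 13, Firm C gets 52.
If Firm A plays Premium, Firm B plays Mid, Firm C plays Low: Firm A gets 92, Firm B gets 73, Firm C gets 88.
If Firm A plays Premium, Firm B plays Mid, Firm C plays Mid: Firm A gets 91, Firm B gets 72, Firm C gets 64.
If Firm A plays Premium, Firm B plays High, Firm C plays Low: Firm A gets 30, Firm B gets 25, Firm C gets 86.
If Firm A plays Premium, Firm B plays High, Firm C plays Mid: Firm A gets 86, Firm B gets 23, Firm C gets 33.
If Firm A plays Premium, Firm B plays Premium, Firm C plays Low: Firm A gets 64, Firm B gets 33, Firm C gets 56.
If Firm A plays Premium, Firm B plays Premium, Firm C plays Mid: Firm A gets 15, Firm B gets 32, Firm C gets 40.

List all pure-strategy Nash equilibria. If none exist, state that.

Mark each player's best response to every combination of opponents' strategies; a profile where every player is best-responding is a pure Nash equilibrium.
Firm A against (Mid, Low): payoffs 71, 92 → best response Premium.
Firm A against (Mid, Mid): payoffs 62, 91 → best response Premium.
Firm A against (High, Low): payoffs 29, 30 → best response Premium.
Firm A against (High, Mid): payoffs 97, 86 → best response High.
Firm A against (Premium, Low): payoffs 38, 64 → best response Premium.
Firm A against (Premium, Mid): payoffs 71, 15 → best response High.
Firm B against (High, Low): payoffs 45, 34, 31 → best response Mid.
Firm B against (High, Mid): payoffs 90, 96, 13 → best response High.
Firm B against (Premium, Low): payoffs 73, 25, 33 → best response Mid.
Firm B against (Premium, Mid): payoffs 72, 23, 32 → best response Mid.
Firm C against (High, Mid): payoffs 13, 61 → best response Mid.
Firm C against (High, High): payoffs 69, 67 → best response Low.
Firm C against (High, Premium): payoffs 36, 52 → best response Mid.
Firm C against (Premium, Mid): payoffs 88, 64 → best response Low.
Firm C against (Premium, High): payoffs 86, 33 → best response Low.
Firm C against (Premium, Premium): payoffs 56, 40 → best response Low.
Mutual best responses: (Premium, Mid, Low).

Pure NE: (Premium, Mid, Low)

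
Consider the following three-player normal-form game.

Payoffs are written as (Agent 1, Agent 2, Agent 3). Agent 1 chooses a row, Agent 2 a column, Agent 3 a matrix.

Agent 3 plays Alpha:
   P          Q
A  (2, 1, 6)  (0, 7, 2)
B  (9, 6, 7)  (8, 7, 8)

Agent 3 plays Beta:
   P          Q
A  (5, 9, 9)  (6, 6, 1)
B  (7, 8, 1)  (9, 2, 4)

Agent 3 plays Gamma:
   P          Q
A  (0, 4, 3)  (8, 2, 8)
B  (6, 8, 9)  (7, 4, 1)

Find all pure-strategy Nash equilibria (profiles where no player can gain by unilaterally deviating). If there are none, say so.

Check each profile: it is a Nash equilibrium iff no player can strictly gain by switching unilaterally.
(A, P, Alpha): Agent 1 can switch to B (2 → 9). Not NE.
(A, P, Beta): Agent 1 can switch to B (5 → 7). Not NE.
(A, P, Gamma): Agent 1 can switch to B (0 → 6). Not NE.
(A, Q, Alpha): Agent 1 can switch to B (0 → 8). Not NE.
(A, Q, Beta): Agent 1 can switch to B (6 → 9). Not NE.
(A, Q, Gamma): Agent 2 can switch to P (2 → 4). Not NE.
(B, P, Alpha): Agent 2 can switch to Q (6 → 7). Not NE.
(B, P, Beta): Agent 3 can switch to Alpha (1 → 7). Not NE.
(B, P, Gamma): Agent 1 gets 6, best alternative 0; Agent 2 gets 8, best alternative 4; Agent 3 gets 9, best alternative 7. No profitable deviation — NE.
(B, Q, Alpha): Agent 1 gets 8, best alternative 0; Agent 2 gets 7, best alternative 6; Agent 3 gets 8, best alternative 4. No profitable deviation — NE.
(B, Q, Beta): Agent 2 can switch to P (2 → 8). Not NE.
(B, Q, Gamma): Agent 1 can switch to A (7 → 8). Not NE.

Pure-strategy Nash equilibria: (B, P, Gamma); (B, Q, Alpha)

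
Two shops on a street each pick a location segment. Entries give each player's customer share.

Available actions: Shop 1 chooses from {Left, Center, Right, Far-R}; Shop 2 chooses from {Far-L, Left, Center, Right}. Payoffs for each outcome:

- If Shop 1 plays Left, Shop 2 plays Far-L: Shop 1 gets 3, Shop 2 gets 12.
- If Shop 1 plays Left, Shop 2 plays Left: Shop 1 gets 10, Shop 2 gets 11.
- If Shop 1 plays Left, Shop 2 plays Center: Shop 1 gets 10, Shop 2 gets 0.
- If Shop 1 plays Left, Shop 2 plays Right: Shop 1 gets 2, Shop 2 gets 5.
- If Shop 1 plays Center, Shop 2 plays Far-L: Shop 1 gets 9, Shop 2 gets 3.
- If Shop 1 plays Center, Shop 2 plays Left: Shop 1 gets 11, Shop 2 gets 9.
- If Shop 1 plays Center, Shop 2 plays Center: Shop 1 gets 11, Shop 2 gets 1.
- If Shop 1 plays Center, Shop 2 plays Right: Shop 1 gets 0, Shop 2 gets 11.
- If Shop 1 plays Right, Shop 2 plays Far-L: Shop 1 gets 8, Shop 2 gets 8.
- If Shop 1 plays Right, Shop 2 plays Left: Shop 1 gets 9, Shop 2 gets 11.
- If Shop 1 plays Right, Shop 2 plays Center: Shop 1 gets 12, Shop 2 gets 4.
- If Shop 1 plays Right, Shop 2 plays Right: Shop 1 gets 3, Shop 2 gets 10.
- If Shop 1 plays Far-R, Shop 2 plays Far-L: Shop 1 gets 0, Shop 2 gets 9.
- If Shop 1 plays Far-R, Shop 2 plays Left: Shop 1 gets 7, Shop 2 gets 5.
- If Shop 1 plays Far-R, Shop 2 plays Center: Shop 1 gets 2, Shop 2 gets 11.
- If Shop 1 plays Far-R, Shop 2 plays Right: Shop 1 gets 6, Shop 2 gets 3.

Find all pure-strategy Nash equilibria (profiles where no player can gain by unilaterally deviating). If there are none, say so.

(Left, Far-L): Shop 1 can switch to Center (3 → 9). Not NE.
(Left, Left): Shop 1 can switch to Center (10 → 11). Not NE.
(Left, Center): Shop 1 can switch to Center (10 → 11). Not NE.
(Left, Right): Shop 1 can switch to Right (2 → 3). Not NE.
(Center, Far-L): Shop 2 can switch to Left (3 → 9). Not NE.
(Center, Left): Shop 2 can switch to Right (9 → 11). Not NE.
(Center, Center): Shop 1 can switch to Right (11 → 12). Not NE.
(Center, Right): Shop 1 can switch to Left (0 → 2). Not NE.
(The remaining 8 profiles each have a profitable deviation by the same check.)

There is no pure-strategy Nash equilibrium.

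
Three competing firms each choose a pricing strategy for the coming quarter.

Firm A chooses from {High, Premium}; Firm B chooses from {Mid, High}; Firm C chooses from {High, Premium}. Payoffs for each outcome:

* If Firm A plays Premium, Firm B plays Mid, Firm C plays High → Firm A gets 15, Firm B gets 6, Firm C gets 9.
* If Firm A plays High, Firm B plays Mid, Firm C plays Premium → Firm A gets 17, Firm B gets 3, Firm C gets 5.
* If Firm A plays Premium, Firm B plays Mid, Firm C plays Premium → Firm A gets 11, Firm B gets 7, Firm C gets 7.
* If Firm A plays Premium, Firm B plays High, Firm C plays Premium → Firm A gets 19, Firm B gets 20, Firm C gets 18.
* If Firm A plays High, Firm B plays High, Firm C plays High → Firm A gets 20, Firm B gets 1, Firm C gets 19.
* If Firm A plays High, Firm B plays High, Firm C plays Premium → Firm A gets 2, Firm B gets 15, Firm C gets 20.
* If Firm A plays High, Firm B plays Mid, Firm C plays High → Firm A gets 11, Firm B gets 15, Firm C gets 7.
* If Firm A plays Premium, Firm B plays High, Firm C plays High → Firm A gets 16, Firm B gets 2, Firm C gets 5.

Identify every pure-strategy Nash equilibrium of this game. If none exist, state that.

Firm A against (Mid, High): payoffs 11, 15 → best response Premium.
Firm A against (Mid, Premium): payoffs 17, 11 → best response High.
Firm A against (High, High): payoffs 20, 16 → best response High.
Firm A against (High, Premium): payoffs 2, 19 → best response Premium.
Firm B against (High, High): payoffs 15, 1 → best response Mid.
Firm B against (High, Premium): payoffs 3, 15 → best response High.
Firm B against (Premium, High): payoffs 6, 2 → best response Mid.
Firm B against (Premium, Premium): payoffs 7, 20 → best response High.
Firm C against (High, Mid): payoffs 7, 5 → best response High.
Firm C against (High, High): payoffs 19, 20 → best response Premium.
Firm C against (Premium, Mid): payoffs 9, 7 → best response High.
Firm C against (Premium, High): payoffs 5, 18 → best response Premium.
Mutual best responses: (Premium, Mid, High); (Premium, High, Premium).

The pure Nash equilibria are (Premium, Mid, High), (Premium, High, Premium).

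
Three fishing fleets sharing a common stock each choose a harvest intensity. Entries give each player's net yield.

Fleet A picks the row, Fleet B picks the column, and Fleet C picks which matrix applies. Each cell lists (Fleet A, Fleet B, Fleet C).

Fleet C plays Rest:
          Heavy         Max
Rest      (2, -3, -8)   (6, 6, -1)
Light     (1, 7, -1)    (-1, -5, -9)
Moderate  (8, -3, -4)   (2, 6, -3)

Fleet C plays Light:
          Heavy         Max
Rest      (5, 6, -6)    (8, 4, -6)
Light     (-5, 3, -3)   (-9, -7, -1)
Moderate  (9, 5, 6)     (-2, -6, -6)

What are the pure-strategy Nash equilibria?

For each strategy profile, look for a profitable unilateral deviation.
(Rest, Heavy, Rest): Fleet A can switch to Moderate (2 → 8). Not NE.
(Rest, Heavy, Light): Fleet A can switch to Moderate (5 → 9). Not NE.
(Rest, Max, Rest): Fleet A gets 6, best alternative 2; Fleet B gets 6, best alternative -3; Fleet C gets -1, best alternative -6. No profitable deviation — NE.
(Rest, Max, Light): Fleet B can switch to Heavy (4 → 6). Not NE.
(Light, Heavy, Rest): Fleet A can switch to Rest (1 → 2). Not NE.
(Light, Heavy, Light): Fleet A can switch to Rest (-5 → 5). Not NE.
(Light, Max, Rest): Fleet A can switch to Rest (-1 → 6). Not NE.
(Light, Max, Light): Fleet A can switch to Rest (-9 → 8). Not NE.
(Moderate, Heavy, Rest): Fleet B can switch to Max (-3 → 6). Not NE.
(Moderate, Heavy, Light): Fleet A gets 9, best alternative 5; Fleet B gets 5, best alternative -6; Fleet C gets 6, best alternative -4. No profitable deviation — NE.
(Moderate, Max, Rest): Fleet A can switch to Rest (2 → 6). Not NE.
(Moderate, Max, Light): Fleet A can switch to Rest (-2 → 8). Not NE.

Pure-strategy Nash equilibria: (Rest, Max, Rest); (Moderate, Heavy, Light)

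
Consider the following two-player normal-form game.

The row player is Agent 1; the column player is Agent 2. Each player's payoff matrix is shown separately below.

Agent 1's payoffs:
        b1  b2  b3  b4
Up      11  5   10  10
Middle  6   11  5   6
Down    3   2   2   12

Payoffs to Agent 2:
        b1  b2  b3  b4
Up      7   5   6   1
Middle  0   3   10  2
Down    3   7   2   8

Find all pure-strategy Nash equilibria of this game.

(Up, b1), (Down, b4)

Agent 1 against b1: payoffs 11, 6, 3 → best response Up.
Agent 1 against b2: payoffs 5, 11, 2 → best response Middle.
Agent 1 against b3: payoffs 10, 5, 2 → best response Up.
Agent 1 against b4: payoffs 10, 6, 12 → best response Down.
Agent 2 against Up: payoffs 7, 5, 6, 1 → best response b1.
Agent 2 against Middle: payoffs 0, 3, 10, 2 → best response b3.
Agent 2 against Down: payoffs 3, 7, 2, 8 → best response b4.
Mutual best responses: (Up, b1); (Down, b4).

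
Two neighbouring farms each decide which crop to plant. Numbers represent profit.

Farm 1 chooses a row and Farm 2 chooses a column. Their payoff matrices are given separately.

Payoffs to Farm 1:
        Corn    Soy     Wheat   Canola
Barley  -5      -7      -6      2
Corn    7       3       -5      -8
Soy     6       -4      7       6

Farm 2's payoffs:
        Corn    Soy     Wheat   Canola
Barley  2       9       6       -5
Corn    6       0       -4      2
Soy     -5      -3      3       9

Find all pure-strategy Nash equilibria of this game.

The pure Nash equilibria are (Corn, Corn) and (Soy, Canola).

(Barley, Corn): Farm 1 can switch to Corn (-5 → 7). Not NE.
(Barley, Soy): Farm 1 can switch to Corn (-7 → 3). Not NE.
(Barley, Wheat): Farm 1 can switch to Corn (-6 → -5). Not NE.
(Barley, Canola): Farm 1 can switch to Soy (2 → 6). Not NE.
(Corn, Corn): Farm 1 gets 7, best alternative 6; Farm 2 gets 6, best alternative 2. No profitable deviation — NE.
(Corn, Soy): Farm 2 can switch to Corn (0 → 6). Not NE.
(Corn, Wheat): Farm 1 can switch to Soy (-5 → 7). Not NE.
(Soy, Canola): Farm 1 gets 6, best alternative 2; Farm 2 gets 9, best alternative 3. No profitable deviation — NE.
(The remaining 4 profiles each have a profitable deviation by the same check.)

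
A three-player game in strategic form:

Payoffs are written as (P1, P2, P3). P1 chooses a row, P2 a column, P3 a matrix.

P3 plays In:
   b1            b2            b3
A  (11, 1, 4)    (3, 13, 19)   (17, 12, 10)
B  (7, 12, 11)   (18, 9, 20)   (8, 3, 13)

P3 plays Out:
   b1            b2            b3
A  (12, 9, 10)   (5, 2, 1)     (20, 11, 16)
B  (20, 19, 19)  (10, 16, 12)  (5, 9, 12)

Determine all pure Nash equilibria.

(A, b1, In): P2 can switch to b2 (1 → 13). Not NE.
(A, b1, Out): P1 can switch to B (12 → 20). Not NE.
(A, b2, In): P1 can switch to B (3 → 18). Not NE.
(A, b2, Out): P1 can switch to B (5 → 10). Not NE.
(A, b3, In): P2 can switch to b2 (12 → 13). Not NE.
(A, b3, Out): P1 gets 20, best alternative 5; P2 gets 11, best alternative 9; P3 gets 16, best alternative 10. No profitable deviation — NE.
(B, b1, In): P1 can switch to A (7 → 11). Not NE.
(B, b1, Out): P1 gets 20, best alternative 12; P2 gets 19, best alternative 16; P3 gets 19, best alternative 11. No profitable deviation — NE.
(B, b2, In): P2 can switch to b1 (9 → 12). Not NE.
(B, b2, Out): P2 can switch to b1 (16 → 19). Not NE.
(B, b3, In): P1 can switch to A (8 → 17). Not NE.
(B, b3, Out): P1 can switch to A (5 → 20). Not NE.

The pure Nash equilibria are (A, b3, Out), (B, b1, Out).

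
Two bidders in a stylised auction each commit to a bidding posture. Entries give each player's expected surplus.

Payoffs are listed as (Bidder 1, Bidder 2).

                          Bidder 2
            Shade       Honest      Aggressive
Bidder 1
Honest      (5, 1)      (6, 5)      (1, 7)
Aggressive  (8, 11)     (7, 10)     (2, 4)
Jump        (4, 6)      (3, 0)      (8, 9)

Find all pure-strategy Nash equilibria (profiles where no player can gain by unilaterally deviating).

The pure Nash equilibria are (Aggressive, Shade); (Jump, Aggressive).

(Honest, Shade): Bidder 1 can switch to Aggressive (5 → 8). Not NE.
(Honest, Honest): Bidder 1 can switch to Aggressive (6 → 7). Not NE.
(Honest, Aggressive): Bidder 1 can switch to Aggressive (1 → 2). Not NE.
(Aggressive, Shade): Bidder 1 gets 8, best alternative 5; Bidder 2 gets 11, best alternative 10. No profitable deviation — NE.
(Aggressive, Honest): Bidder 2 can switch to Shade (10 → 11). Not NE.
(Aggressive, Aggressive): Bidder 1 can switch to Jump (2 → 8). Not NE.
(Jump, Shade): Bidder 1 can switch to Honest (4 → 5). Not NE.
(Jump, Aggressive): Bidder 1 gets 8, best alternative 2; Bidder 2 gets 9, best alternative 6. No profitable deviation — NE.
(The remaining 1 profile has a profitable deviation by the same check.)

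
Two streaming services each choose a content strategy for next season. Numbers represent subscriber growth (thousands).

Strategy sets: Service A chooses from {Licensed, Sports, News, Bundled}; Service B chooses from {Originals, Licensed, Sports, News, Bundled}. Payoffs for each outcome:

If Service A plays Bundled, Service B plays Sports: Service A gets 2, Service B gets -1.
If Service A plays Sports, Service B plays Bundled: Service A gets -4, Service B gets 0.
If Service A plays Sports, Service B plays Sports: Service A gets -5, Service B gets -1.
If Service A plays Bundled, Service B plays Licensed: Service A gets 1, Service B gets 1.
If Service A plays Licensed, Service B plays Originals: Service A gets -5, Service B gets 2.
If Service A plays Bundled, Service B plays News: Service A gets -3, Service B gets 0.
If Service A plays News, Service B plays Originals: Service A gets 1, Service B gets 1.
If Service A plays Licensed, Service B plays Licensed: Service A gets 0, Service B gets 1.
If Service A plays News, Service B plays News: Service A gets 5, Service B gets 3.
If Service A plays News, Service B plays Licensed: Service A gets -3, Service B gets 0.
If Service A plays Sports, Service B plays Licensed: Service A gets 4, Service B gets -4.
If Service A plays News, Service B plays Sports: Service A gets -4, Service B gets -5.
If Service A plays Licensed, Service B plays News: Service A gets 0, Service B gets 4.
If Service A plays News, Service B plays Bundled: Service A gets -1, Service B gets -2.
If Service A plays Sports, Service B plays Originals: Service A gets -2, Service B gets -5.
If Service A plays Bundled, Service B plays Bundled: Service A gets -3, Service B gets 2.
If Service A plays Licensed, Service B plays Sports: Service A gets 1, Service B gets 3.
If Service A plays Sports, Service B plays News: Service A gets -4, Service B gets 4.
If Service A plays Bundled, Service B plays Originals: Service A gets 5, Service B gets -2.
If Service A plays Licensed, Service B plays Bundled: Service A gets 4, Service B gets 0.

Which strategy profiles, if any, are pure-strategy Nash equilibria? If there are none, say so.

For each player, find the best response to each opponent profile; mutual best responses are the pure NE.
Service A against Originals: payoffs -5, -2, 1, 5 → best response Bundled.
Service A against Licensed: payoffs 0, 4, -3, 1 → best response Sports.
Service A against Sports: payoffs 1, -5, -4, 2 → best response Bundled.
Service A against News: payoffs 0, -4, 5, -3 → best response News.
Service A against Bundled: payoffs 4, -4, -1, -3 → best response Licensed.
Service B against Licensed: payoffs 2, 1, 3, 4, 0 → best response News.
Service B against Sports: payoffs -5, -4, -1, 4, 0 → best response News.
Service B against News: payoffs 1, 0, -5, 3, -2 → best response News.
Service B against Bundled: payoffs -2, 1, -1, 0, 2 → best response Bundled.
Mutual best responses: (News, News).

The unique pure-strategy Nash equilibrium is (News, News).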